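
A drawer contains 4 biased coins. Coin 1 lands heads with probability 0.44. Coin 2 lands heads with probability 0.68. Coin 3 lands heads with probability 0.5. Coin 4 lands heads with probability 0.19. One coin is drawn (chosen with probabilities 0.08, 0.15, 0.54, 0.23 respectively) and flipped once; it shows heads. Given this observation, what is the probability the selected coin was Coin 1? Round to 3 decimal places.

Posterior probability ≈ 0.078

Tabulate prior·likelihood by source: [1] prior 0.08, lik 0.44, product 0.03520; [2] prior 0.15, lik 0.68, product 0.1020; [3] prior 0.54, lik 0.5, product 0.2700; [4] prior 0.23, lik 0.19, product 0.04370.
Normalizing constant = 0.45090; the posterior for Coin 1 is its product over the sum, 0.03520/0.45090 = 0.078.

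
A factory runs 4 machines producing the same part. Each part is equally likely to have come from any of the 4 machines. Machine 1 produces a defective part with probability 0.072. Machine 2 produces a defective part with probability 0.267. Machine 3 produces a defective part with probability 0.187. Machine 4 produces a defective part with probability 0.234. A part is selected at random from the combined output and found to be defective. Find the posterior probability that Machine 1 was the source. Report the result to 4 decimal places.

Posterior probability ≈ 0.0947

P(defective|M1) = 0.072; P(defective|M2) = 0.267; P(defective|M3) = 0.187; P(defective|M4) = 0.234.
Prior × likelihood for each source: 0.25·0.072=0.01800, 0.25·0.267=0.06675, 0.25·0.187=0.04675, 0.25·0.234=0.05850. Summing gives P(defective) = 0.19000.
P(Machine 1 | defective) = 0.01800 / 0.19000 = 0.0947.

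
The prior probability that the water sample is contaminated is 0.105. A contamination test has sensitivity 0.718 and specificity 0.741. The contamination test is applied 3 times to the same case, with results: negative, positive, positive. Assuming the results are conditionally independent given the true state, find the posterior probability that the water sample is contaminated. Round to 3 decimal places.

Let H be the event that the water sample is contaminated; start with P(H) = 0.105. P('positive'|H) = 0.718, P('positive'|¬H) = 0.259.
Update on result 1 ('negative'): P(H) ← 0.282·0.1050 / (0.282·0.1050 + 0.741·0.8950) = 0.029610/0.69281 = 0.0427.
Update on result 2 ('positive'): P(H) ← 0.718·0.0427 / (0.718·0.0427 + 0.259·0.9573) = 0.030687/0.27862 = 0.1101.
Update on result 3 ('positive'): P(H) ← 0.718·0.1101 / (0.718·0.1101 + 0.259·0.8899) = 0.079080/0.30955 = 0.2555.

Posterior P(H) ≈ 0.255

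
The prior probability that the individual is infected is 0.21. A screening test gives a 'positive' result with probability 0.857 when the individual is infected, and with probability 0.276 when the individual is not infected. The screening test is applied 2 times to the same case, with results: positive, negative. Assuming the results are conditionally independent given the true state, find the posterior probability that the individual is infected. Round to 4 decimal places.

Posterior P(H) ≈ 0.1402

Let H be the event that the individual is infected; start with P(H) = 0.21. P('positive'|H) = 0.857, P('positive'|¬H) = 0.276.
Update on result 1 ('positive'): P(H) ← 0.857·0.2100 / (0.857·0.2100 + 0.276·0.7900) = 0.17997/0.39801 = 0.4522.
Update on result 2 ('negative'): P(H) ← 0.143·0.4522 / (0.143·0.4522 + 0.724·0.5478) = 0.064661/0.46129 = 0.1402.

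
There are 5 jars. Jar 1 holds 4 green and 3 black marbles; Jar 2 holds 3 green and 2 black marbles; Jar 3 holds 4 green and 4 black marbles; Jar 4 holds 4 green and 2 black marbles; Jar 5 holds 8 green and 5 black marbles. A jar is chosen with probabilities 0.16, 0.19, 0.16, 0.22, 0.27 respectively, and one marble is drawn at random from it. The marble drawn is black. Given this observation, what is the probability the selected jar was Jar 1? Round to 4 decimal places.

Tabulate prior·likelihood by source: [1] prior 0.16, lik 0.4286, product 0.06857; [2] prior 0.19, lik 0.4, product 0.07600; [3] prior 0.16, lik 0.5, product 0.08000; [4] prior 0.22, lik 0.3333, product 0.07333; [5] prior 0.27, lik 0.3846, product 0.1038.
Normalizing constant = 0.40175; the posterior for Jar 1 is its product over the sum, 0.06857/0.40175 = 0.1707.

Posterior probability ≈ 0.1707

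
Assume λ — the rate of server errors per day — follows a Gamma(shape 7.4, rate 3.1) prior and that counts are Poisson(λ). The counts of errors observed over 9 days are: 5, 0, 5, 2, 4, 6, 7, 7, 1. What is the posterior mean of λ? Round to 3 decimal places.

Total count ∑xᵢ = 37 over n = 9 days.
Gamma is conjugate to the Poisson likelihood: posterior is Gamma(shape = 7.4+37 = 44.4, rate = 3.1+9 = 12.1).
E[λ | data] = 44.4/12.1 = 3.669.

Posterior mean ≈ 3.669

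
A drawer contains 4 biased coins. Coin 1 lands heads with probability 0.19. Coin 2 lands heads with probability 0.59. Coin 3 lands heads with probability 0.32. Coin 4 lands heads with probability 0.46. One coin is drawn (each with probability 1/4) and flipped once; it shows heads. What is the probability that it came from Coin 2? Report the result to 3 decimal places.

P(heads|C1) = 0.19; P(heads|C2) = 0.59; P(heads|C3) = 0.32; P(heads|C4) = 0.46.
Prior × likelihood for each source: 0.25·0.19=0.04750, 0.25·0.59=0.1475, 0.25·0.32=0.08000, 0.25·0.46=0.1150. Summing gives P(heads) = 0.39000.
P(Coin 2 | heads) = 0.1475 / 0.39000 = 0.378.

Posterior probability ≈ 0.378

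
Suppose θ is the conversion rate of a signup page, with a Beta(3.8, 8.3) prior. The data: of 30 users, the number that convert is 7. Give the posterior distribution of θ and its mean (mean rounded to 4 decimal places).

Posterior: Beta(10.8, 31.3); mean ≈ 0.2565

Observing 7 successes and 23 failures updates Beta(3.8, 8.3) by adding the success and failure counts to the two shape parameters: α = 3.8+7 = 10.8, β = 8.3+23 = 31.3.
Posterior mean = α/(α+β) = 10.8/42.1 = 0.2565.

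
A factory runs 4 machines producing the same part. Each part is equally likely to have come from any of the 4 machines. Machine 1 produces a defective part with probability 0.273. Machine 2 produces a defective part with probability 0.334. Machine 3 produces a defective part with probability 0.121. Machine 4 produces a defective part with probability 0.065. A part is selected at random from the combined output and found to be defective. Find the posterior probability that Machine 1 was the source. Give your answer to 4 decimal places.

Tabulate prior·likelihood by source: [1] prior 0.25, lik 0.273, product 0.06825; [2] prior 0.25, lik 0.334, product 0.08350; [3] prior 0.25, lik 0.121, product 0.03025; [4] prior 0.25, lik 0.065, product 0.01625.
Normalizing constant = 0.19825; the posterior for Machine 1 is its product over the sum, 0.06825/0.19825 = 0.3443.

Posterior probability ≈ 0.3443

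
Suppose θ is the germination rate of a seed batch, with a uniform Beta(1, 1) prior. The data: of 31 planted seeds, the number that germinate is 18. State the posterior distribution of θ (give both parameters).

Posterior: Beta(19, 14)

Observing 18 successes and 13 failures updates Beta(1, 1) by adding the success and failure counts to the two shape parameters: α = 1+18 = 19, β = 1+13 = 14.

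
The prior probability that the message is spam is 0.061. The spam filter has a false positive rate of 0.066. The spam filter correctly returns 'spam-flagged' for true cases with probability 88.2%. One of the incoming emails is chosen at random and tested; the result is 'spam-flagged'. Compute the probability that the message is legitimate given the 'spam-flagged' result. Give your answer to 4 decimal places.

Let H be the event that the message is spam. P(H) = 0.061, so P(¬H) = 0.939. With E the 'spam-flagged' result, P(E|H) = 0.882 and P(E|¬H) = 0.066.
P(E) = 0.882·0.061 + 0.066·0.939 = 0.053802 + 0.061974 = 0.11578.
By Bayes' theorem, P(H|E) = 0.053802 / 0.11578 = 0.4647. Hence P(¬H|E) = 1 − 0.4647 = 0.5353.

P(¬H | E) ≈ 0.5353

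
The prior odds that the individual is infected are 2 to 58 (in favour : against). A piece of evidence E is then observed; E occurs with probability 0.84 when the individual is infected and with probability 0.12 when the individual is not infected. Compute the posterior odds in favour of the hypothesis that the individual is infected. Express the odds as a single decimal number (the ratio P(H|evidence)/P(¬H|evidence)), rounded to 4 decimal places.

Prior odds = 2/58 = 0.034483. In log-odds, ln(0.034483) = -3.3673.
Add log likelihood ratio: ln(7.0000) = 1.9459.
Posterior log-odds = -1.4214, so posterior odds = exp(-1.4214) = 0.24138.

Posterior odds ≈ 0.2414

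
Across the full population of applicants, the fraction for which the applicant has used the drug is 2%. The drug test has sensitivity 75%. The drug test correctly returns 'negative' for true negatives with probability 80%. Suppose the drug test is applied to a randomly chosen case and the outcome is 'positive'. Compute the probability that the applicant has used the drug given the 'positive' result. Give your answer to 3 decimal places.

Let H be the event that the applicant has used the drug. P(H) = 0.02, so P(¬H) = 0.98. With E the 'positive' result, P(E|H) = 0.75 and P(E|¬H) = 0.2.
P(E) = 0.75·0.02 + 0.2·0.98 = 0.015000 + 0.19600 = 0.21100.
By Bayes' theorem, P(H|E) = 0.015000 / 0.21100 = 0.071.

P(H | E) ≈ 0.071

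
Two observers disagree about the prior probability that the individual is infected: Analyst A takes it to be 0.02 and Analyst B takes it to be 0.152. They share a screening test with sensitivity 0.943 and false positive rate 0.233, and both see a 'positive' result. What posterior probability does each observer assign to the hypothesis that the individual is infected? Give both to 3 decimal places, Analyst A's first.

Analyst A: 0.076; Analyst B: 0.420

P('+'|H) = 0.943, P('+'|¬H) = 0.233.
Analyst A: numerator 0.943·0.02 = 0.018860; evidence = 0.018860+0.233·0.98 = 0.24720; posterior = 0.076.
Analyst B: numerator 0.943·0.152 = 0.14334; evidence = 0.14334+0.233·0.848 = 0.34092; posterior = 0.420.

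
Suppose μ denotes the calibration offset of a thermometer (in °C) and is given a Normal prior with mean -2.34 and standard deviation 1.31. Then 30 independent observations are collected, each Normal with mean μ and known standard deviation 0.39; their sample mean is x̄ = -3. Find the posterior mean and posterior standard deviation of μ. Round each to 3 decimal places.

Prior precision 1/τ₀² = 1/1.31² = 0.582717; data precision n/σ² = 30/0.39² = 197.239.
Posterior precision = 0.582717 + 197.239 = 197.821, giving posterior SD = 1/√197.821 = 0.071.
Posterior mean = (0.582717·-2.34 + 197.239·-3) / 197.821 = -2.998.

Posterior mean ≈ -2.998; posterior SD ≈ 0.071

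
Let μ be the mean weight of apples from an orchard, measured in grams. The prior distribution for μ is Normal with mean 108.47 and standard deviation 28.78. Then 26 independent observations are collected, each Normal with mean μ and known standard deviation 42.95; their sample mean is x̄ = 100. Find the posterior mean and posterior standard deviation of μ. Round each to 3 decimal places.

With known σ, the Normal prior is conjugate. Weight on the data is w = (n/σ²)/(n/σ² + 1/τ₀²) = 0.0140944/(0.0140944+0.00120731) = 0.92110.
Posterior mean = w·x̄ + (1−w)·μ₀ = 0.92110·100 + 0.078900·108.47 = 100.668. Posterior variance = 1/(0.0140944+0.00120731) = 65.3521, so SD = 8.084.

Posterior mean ≈ 100.668; posterior SD ≈ 8.084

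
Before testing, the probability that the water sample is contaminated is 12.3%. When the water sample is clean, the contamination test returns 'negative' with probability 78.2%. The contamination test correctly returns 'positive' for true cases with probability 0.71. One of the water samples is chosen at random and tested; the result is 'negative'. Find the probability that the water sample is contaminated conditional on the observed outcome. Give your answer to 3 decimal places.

Let H be the event that the water sample is contaminated. P(H) = 0.123, so P(¬H) = 0.877. With E the 'negative' result, P(E|H) = 0.29 and P(E|¬H) = 0.782.
P(E) = 0.29·0.123 + 0.782·0.877 = 0.035670 + 0.68581 = 0.72148.
By Bayes' theorem, P(H|E) = 0.035670 / 0.72148 = 0.049.

P(H | E) ≈ 0.049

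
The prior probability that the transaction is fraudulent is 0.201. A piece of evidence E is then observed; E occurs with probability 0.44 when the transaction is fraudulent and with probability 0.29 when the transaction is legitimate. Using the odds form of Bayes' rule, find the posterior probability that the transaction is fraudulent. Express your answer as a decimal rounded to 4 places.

Prior odds = 0.201/(1−0.201) = 0.25156.
Likelihood ratio for E = 0.44/0.29 = 1.5172.
Posterior odds = prior odds × LR = 0.38168.
Posterior probability = odds/(1+odds) = 0.38168/1.3817 = 0.2762.

Posterior probability ≈ 0.2762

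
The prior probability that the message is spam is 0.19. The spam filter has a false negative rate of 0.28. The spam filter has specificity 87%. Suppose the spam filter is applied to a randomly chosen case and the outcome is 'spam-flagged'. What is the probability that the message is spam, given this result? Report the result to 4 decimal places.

Write H for 'the message is spam'. Prior odds H:¬H = 0.19/0.81 = 0.23457. For the 'spam-flagged' outcome, the likelihood ratio is 0.72/0.13 = 5.5385.
Posterior odds = 0.23457 × 5.5385 = 1.2991, so P(H|E) = 1.2991/(1+1.2991) = 0.5651.

P(H | E) ≈ 0.5651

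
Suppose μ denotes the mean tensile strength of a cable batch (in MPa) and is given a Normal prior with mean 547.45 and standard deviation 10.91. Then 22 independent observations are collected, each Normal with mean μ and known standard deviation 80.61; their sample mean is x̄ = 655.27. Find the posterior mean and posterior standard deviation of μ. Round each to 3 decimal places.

With known σ, the Normal prior is conjugate. Weight on the data is w = (n/σ²)/(n/σ² + 1/τ₀²) = 0.00338567/(0.00338567+0.00840138) = 0.28724.
Posterior mean = w·x̄ + (1−w)·μ₀ = 0.28724·655.27 + 0.71276·547.45 = 578.420. Posterior variance = 1/(0.00338567+0.00840138) = 84.8389, so SD = 9.211.

Posterior mean ≈ 578.420; posterior SD ≈ 9.211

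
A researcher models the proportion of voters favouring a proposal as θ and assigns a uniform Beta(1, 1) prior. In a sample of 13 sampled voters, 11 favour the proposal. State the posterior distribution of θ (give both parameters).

Posterior: Beta(12, 3)

The binomial likelihood is conjugate to the Beta prior: with 11 successes and 2 failures, the posterior is Beta(1+11, 1+2) = Beta(12, 3).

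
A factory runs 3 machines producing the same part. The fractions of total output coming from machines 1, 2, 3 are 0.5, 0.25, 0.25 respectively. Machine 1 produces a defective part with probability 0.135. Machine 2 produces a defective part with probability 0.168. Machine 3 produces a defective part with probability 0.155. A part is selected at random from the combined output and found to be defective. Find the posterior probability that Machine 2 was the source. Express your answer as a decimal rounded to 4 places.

Tabulate prior·likelihood by source: [1] prior 0.5, lik 0.135, product 0.06750; [2] prior 0.25, lik 0.168, product 0.04200; [3] prior 0.25, lik 0.155, product 0.03875.
Normalizing constant = 0.14825; the posterior for Machine 2 is its product over the sum, 0.04200/0.14825 = 0.2833.

Posterior probability ≈ 0.2833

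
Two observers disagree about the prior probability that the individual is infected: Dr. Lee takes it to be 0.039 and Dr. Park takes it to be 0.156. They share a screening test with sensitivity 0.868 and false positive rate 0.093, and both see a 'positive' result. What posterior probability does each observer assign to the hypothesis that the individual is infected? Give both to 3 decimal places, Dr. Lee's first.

P('+'|H) = 0.868, P('+'|¬H) = 0.093.
Dr. Lee: numerator 0.868·0.039 = 0.033852; evidence = 0.033852+0.093·0.961 = 0.12323; posterior = 0.275.
Dr. Park: numerator 0.868·0.156 = 0.13541; evidence = 0.13541+0.093·0.844 = 0.21390; posterior = 0.633.

Dr. Lee: 0.275; Dr. Park: 0.633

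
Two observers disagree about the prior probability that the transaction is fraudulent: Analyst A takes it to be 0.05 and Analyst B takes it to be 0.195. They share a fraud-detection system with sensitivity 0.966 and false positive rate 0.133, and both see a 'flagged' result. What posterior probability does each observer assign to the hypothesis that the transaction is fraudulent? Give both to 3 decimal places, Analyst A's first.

P('+'|H) = 0.966, P('+'|¬H) = 0.133.
Analyst A: numerator 0.966·0.05 = 0.048300; evidence = 0.048300+0.133·0.95 = 0.17465; posterior = 0.277.
Analyst B: numerator 0.966·0.195 = 0.18837; evidence = 0.18837+0.133·0.805 = 0.29544; posterior = 0.638.

Analyst A: 0.277; Analyst B: 0.638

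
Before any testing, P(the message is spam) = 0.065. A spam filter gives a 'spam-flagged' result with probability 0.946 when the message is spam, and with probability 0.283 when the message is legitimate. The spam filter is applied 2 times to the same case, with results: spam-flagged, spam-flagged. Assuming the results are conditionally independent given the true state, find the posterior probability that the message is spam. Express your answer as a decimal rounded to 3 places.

Posterior P(H) ≈ 0.437

Let H be the event that the message is spam; start with P(H) = 0.065. P('spam-flagged'|H) = 0.946, P('spam-flagged'|¬H) = 0.283.
Update on result 1 ('spam-flagged'): P(H) ← 0.946·0.0650 / (0.946·0.0650 + 0.283·0.9350) = 0.061490/0.32609 = 0.1886.
Update on result 2 ('spam-flagged'): P(H) ← 0.946·0.1886 / (0.946·0.1886 + 0.283·0.8114) = 0.17838/0.40802 = 0.4372.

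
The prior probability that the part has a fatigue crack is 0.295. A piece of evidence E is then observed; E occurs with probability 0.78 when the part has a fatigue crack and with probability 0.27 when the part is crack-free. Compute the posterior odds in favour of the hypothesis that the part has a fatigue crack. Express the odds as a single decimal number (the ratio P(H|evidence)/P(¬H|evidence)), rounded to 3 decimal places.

Posterior odds ≈ 1.209

Prior odds = 0.295/(1−0.295) = 0.41844.
Likelihood ratio for E = 0.78/0.27 = 2.8889.
Posterior odds = prior odds × LR = 1.2088.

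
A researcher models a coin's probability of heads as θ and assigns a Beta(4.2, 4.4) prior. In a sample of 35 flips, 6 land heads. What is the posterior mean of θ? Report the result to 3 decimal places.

Posterior mean ≈ 0.234

Observing 6 successes and 29 failures updates Beta(4.2, 4.4) by adding the success and failure counts to the two shape parameters: α = 4.2+6 = 10.2, β = 4.4+29 = 33.4.
Posterior mean = α/(α+β) = 10.2/43.6 = 0.234.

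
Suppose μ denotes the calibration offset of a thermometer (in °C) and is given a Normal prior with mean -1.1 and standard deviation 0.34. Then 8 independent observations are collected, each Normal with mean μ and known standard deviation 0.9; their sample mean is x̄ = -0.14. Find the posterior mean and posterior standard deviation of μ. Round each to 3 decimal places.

Prior precision 1/τ₀² = 1/0.34² = 8.65052; data precision n/σ² = 8/0.9² = 9.87654.
Posterior precision = 8.65052 + 9.87654 = 18.5271, giving posterior SD = 1/√18.5271 = 0.232.
Posterior mean = (8.65052·-1.1 + 9.87654·-0.14) / 18.5271 = -0.588.

Posterior mean ≈ -0.588; posterior SD ≈ 0.232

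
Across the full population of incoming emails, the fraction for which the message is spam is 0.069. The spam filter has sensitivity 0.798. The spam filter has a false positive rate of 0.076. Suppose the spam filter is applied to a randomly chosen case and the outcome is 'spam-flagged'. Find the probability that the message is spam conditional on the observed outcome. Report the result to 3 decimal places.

Write H for 'the message is spam'. Prior odds H:¬H = 0.069/0.931 = 0.074114. For the 'spam-flagged' outcome, the likelihood ratio is 0.798/0.076 = 10.500.
Posterior odds = 0.074114 × 10.500 = 0.77820, so P(H|E) = 0.77820/(1+0.77820) = 0.438.

P(H | E) ≈ 0.438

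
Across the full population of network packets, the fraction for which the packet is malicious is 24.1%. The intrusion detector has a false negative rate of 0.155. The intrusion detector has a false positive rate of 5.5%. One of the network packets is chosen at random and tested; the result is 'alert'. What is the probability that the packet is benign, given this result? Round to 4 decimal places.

P(¬H | E) ≈ 0.1701

Let H be the event that the packet is malicious. P(H) = 0.241, so P(¬H) = 0.759. With E the 'alert' result, P(E|H) = 0.845 and P(E|¬H) = 0.055.
P(E) = 0.845·0.241 + 0.055·0.759 = 0.20364 + 0.041745 = 0.24539.
By Bayes' theorem, P(H|E) = 0.20364 / 0.24539 = 0.8299. Hence P(¬H|E) = 1 − 0.8299 = 0.1701.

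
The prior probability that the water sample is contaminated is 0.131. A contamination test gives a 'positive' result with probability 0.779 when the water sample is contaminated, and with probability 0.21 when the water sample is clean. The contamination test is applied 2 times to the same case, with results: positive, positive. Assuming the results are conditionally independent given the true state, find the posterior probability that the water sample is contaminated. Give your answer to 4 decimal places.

Posterior P(H) ≈ 0.6747

Let H be the event that the water sample is contaminated; start with P(H) = 0.131. P('positive'|H) = 0.779, P('positive'|¬H) = 0.21.
Update on result 1 ('positive'): P(H) ← 0.779·0.1310 / (0.779·0.1310 + 0.21·0.8690) = 0.10205/0.28454 = 0.3586.
Update on result 2 ('positive'): P(H) ← 0.779·0.3586 / (0.779·0.3586 + 0.21·0.6414) = 0.27939/0.41407 = 0.6747.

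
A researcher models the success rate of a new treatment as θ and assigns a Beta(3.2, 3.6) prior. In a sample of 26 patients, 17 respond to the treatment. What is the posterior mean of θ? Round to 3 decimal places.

Posterior mean ≈ 0.616

The binomial likelihood is conjugate to the Beta prior: with 17 successes and 9 failures, the posterior is Beta(3.2+17, 3.6+9) = Beta(20.2, 12.6).
Posterior mean = α/(α+β) = 20.2/32.8 = 0.616.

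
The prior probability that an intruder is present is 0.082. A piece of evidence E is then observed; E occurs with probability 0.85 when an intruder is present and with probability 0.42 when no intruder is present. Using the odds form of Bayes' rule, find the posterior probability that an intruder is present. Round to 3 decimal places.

Posterior probability ≈ 0.153

Prior odds = 0.082/(1−0.082) = 0.089325.
Likelihood ratio for E = 0.85/0.42 = 2.0238.
Posterior odds = prior odds × LR = 0.18078.
Posterior probability = odds/(1+odds) = 0.18078/1.1808 = 0.153.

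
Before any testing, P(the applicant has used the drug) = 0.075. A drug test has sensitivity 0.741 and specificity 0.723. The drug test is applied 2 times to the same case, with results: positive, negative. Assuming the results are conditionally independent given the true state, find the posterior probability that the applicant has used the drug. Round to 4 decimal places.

Let H be the event that the applicant has used the drug; start with P(H) = 0.075. P('positive'|H) = 0.741, P('positive'|¬H) = 0.277.
Update on result 1 ('positive'): P(H) ← 0.741·0.0750 / (0.741·0.0750 + 0.277·0.9250) = 0.055575/0.31180 = 0.1782.
Update on result 2 ('negative'): P(H) ← 0.259·0.1782 / (0.259·0.1782 + 0.723·0.8218) = 0.046164/0.64030 = 0.0721.

Posterior P(H) ≈ 0.0721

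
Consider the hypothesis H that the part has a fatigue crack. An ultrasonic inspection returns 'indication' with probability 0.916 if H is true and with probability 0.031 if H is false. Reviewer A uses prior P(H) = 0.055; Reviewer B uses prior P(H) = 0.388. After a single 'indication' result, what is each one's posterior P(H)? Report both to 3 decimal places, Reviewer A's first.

Reviewer A: 0.632; Reviewer B: 0.949

The likelihood ratio for an 'indication' result is 0.916/0.031 = 29.548.
Reviewer A: prior odds 0.055/0.945 = 0.058201; posterior odds 1.7197; posterior probability 0.632.
Reviewer B: prior odds 0.388/0.612 = 0.63399; posterior odds 18.733; posterior probability 0.949.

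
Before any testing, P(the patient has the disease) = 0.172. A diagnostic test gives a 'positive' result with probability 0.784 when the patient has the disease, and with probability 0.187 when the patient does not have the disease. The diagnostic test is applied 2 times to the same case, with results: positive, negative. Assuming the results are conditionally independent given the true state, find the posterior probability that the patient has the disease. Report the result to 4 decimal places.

Posterior P(H) ≈ 0.1879

With H the event that the patient has the disease, the joint likelihood of the observed sequence is P(data|H) = 0.784·0.216 = 0.16934 and P(data|¬H) = 0.187·0.813 = 0.15203.
Bayes: P(H|data) = 0.172·0.16934 / (0.172·0.16934 + 0.828·0.15203) = 0.029127/0.15501 = 0.1879.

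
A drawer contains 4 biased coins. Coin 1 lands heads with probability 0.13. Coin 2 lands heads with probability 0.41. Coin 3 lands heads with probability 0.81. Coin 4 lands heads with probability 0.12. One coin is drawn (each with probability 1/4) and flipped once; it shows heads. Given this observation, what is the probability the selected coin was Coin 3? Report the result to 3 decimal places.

Posterior probability ≈ 0.551

P(heads|C1) = 0.13; P(heads|C2) = 0.41; P(heads|C3) = 0.81; P(heads|C4) = 0.12.
Prior × likelihood for each source: 0.25·0.13=0.03250, 0.25·0.41=0.1025, 0.25·0.81=0.2025, 0.25·0.12=0.03000. Summing gives P(heads) = 0.36750.
P(Coin 3 | heads) = 0.2025 / 0.36750 = 0.551.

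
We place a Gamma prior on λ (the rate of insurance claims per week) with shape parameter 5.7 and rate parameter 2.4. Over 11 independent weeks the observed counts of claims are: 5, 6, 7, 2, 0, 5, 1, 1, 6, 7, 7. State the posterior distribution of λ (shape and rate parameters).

Posterior: Gamma(shape=52.7, rate=13.4)

The Poisson likelihood adds the total count to the shape and the number of exposure periods to the rate. Here ∑xᵢ = 47 and n = 11, so shape 5.7→52.7 and rate 2.4→13.4.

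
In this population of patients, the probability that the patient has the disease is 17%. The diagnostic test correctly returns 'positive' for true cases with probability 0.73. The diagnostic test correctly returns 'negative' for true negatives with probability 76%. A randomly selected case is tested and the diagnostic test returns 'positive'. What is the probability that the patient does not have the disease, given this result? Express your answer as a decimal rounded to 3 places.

Let H be the event that the patient has the disease. P(H) = 0.17, so P(¬H) = 0.83. With E the 'positive' result, P(E|H) = 0.73 and P(E|¬H) = 0.24.
P(E) = 0.73·0.17 + 0.24·0.83 = 0.12410 + 0.19920 = 0.32330.
By Bayes' theorem, P(H|E) = 0.12410 / 0.32330 = 0.384. Hence P(¬H|E) = 1 − 0.384 = 0.616.

P(¬H | E) ≈ 0.616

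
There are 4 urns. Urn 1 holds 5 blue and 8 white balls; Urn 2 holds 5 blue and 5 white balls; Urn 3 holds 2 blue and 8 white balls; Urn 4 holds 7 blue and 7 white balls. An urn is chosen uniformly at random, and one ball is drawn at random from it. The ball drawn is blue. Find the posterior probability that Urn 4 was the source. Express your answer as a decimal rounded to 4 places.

Tabulate prior·likelihood by source: [1] prior 0.25, lik 0.3846, product 0.09615; [2] prior 0.25, lik 0.5, product 0.1250; [3] prior 0.25, lik 0.2, product 0.05000; [4] prior 0.25, lik 0.5, product 0.1250.
Normalizing constant = 0.39615; the posterior for Urn 4 is its product over the sum, 0.1250/0.39615 = 0.3155.

Posterior probability ≈ 0.3155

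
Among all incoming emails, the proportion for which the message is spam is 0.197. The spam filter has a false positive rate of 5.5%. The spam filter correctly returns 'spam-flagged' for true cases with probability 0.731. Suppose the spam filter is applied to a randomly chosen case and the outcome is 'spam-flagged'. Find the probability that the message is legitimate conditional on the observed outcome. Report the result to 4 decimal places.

P(¬H | E) ≈ 0.2347

Let H be the event that the message is spam. P(H) = 0.197, so P(¬H) = 0.803. With E the 'spam-flagged' result, P(E|H) = 0.731 and P(E|¬H) = 0.055.
P(E) = 0.731·0.197 + 0.055·0.803 = 0.14401 + 0.044165 = 0.18817.
By Bayes' theorem, P(H|E) = 0.14401 / 0.18817 = 0.7653. Hence P(¬H|E) = 1 − 0.7653 = 0.2347.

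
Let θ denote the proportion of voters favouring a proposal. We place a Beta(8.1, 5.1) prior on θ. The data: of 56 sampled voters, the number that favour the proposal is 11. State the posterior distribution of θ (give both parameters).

Posterior: Beta(19.1, 50.1)

Observing 11 successes and 45 failures updates Beta(8.1, 5.1) by adding the success and failure counts to the two shape parameters: α = 8.1+11 = 19.1, β = 5.1+45 = 50.1.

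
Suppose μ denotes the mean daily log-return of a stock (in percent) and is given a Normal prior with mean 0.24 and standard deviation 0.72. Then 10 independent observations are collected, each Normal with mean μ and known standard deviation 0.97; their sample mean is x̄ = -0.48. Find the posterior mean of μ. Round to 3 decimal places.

With known σ, the Normal prior is conjugate. Weight on the data is w = (n/σ²)/(n/σ² + 1/τ₀²) = 10.6281/(10.6281+1.92901) = 0.84638.
Posterior mean = w·x̄ + (1−w)·μ₀ = 0.84638·-0.48 + 0.15362·0.24 = -0.369.

Posterior mean ≈ -0.369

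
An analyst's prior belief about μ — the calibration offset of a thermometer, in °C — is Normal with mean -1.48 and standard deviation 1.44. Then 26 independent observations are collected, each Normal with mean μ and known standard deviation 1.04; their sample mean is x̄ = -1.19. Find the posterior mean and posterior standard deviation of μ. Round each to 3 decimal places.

Prior precision 1/τ₀² = 1/1.44² = 0.482253; data precision n/σ² = 26/1.04² = 24.0385.
Posterior precision = 0.482253 + 24.0385 = 24.5207, giving posterior SD = 1/√24.5207 = 0.202.
Posterior mean = (0.482253·-1.48 + 24.0385·-1.19) / 24.5207 = -1.196.

Posterior mean ≈ -1.196; posterior SD ≈ 0.202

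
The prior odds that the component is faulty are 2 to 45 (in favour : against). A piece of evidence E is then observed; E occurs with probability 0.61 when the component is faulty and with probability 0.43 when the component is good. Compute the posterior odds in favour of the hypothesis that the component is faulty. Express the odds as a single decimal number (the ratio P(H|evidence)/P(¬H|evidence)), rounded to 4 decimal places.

Prior odds = 2/45 = 0.044444.
Likelihood ratio for E = 0.61/0.43 = 1.4186.
Posterior odds = prior odds × LR = 0.063049.

Posterior odds ≈ 0.0630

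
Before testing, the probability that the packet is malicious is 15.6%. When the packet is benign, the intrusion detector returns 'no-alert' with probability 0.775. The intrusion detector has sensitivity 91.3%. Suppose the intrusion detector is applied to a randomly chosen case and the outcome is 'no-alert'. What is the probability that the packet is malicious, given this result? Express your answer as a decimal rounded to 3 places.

Let H be the event that the packet is malicious. P(H) = 0.156, so P(¬H) = 0.844. With E the 'no-alert' result, P(E|H) = 0.087 and P(E|¬H) = 0.775.
P(E) = 0.087·0.156 + 0.775·0.844 = 0.013572 + 0.65410 = 0.66767.
By Bayes' theorem, P(H|E) = 0.013572 / 0.66767 = 0.020.

P(H | E) ≈ 0.020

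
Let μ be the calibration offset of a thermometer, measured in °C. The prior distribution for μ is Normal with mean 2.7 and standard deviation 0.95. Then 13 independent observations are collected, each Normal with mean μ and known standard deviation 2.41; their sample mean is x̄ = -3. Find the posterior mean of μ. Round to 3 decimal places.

With known σ, the Normal prior is conjugate. Weight on the data is w = (n/σ²)/(n/σ² + 1/τ₀²) = 2.23825/(2.23825+1.10803) = 0.66888.
Posterior mean = w·x̄ + (1−w)·μ₀ = 0.66888·-3 + 0.33112·2.7 = -1.113.

Posterior mean ≈ -1.113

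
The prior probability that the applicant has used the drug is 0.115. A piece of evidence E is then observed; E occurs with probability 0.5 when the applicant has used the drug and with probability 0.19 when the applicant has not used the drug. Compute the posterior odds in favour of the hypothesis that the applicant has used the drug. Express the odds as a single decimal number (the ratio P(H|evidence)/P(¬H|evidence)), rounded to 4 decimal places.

Prior odds = 0.115/(1−0.115) = 0.12994. In log-odds, ln(0.12994) = -2.0407.
Add log likelihood ratio: ln(2.6316) = 0.96758.
Posterior log-odds = -1.0731, so posterior odds = exp(-1.0731) = 0.34196.

Posterior odds ≈ 0.3420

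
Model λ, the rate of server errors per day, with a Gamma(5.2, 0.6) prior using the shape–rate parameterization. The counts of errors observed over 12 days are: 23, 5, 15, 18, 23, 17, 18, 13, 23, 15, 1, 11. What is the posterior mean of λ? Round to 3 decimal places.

Posterior mean ≈ 14.857

The Poisson likelihood adds the total count to the shape and the number of exposure periods to the rate. Here ∑xᵢ = 182 and n = 12, so shape 5.2→187.2 and rate 0.6→12.6.
Posterior mean = shape/rate = 187.2/12.6 = 14.857.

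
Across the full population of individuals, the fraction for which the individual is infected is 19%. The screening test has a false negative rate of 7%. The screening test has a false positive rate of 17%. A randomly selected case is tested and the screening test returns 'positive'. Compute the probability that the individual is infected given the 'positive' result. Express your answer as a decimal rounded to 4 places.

P(H | E) ≈ 0.5620

Let H be the event that the individual is infected. P(H) = 0.19, so P(¬H) = 0.81. With E the 'positive' result, P(E|H) = 0.93 and P(E|¬H) = 0.17.
P(E) = 0.93·0.19 + 0.17·0.81 = 0.17670 + 0.13770 = 0.31440.
By Bayes' theorem, P(H|E) = 0.17670 / 0.31440 = 0.5620.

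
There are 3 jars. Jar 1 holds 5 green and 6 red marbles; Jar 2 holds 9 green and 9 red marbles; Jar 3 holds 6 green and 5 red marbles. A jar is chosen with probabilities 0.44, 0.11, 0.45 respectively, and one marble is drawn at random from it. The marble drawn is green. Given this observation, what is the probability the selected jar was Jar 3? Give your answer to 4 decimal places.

Posterior probability ≈ 0.4905

P(green|Jar 1) = 0.4545; P(green|Jar 2) = 0.5; P(green|Jar 3) = 0.5455.
Prior × likelihood for each source: 0.44·0.4545=0.2000, 0.11·0.5=0.05500, 0.45·0.5455=0.2455. Summing gives P(green) = 0.50045.
P(Jar 3 | green) = 0.2455 / 0.50045 = 0.4905.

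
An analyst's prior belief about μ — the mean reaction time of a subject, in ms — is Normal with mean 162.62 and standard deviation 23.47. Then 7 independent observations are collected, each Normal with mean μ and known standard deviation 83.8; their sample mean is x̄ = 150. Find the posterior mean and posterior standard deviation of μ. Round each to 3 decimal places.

Prior precision 1/τ₀² = 1/23.47² = 0.00181541; data precision n/σ² = 7/83.8² = 0.00099680.
Posterior precision = 0.00181541 + 0.00099680 = 0.00281221, giving posterior SD = 1/√0.00281221 = 18.857.
Posterior mean = (0.00181541·162.62 + 0.00099680·150) / 0.00281221 = 158.147.

Posterior mean ≈ 158.147; posterior SD ≈ 18.857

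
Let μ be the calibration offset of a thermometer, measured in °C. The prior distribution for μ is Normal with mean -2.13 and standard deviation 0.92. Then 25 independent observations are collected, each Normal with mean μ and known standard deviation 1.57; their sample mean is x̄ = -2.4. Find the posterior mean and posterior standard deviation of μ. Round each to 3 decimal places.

With known σ, the Normal prior is conjugate. Weight on the data is w = (n/σ²)/(n/σ² + 1/τ₀²) = 10.1424/(10.1424+1.18147) = 0.89567.
Posterior mean = w·x̄ + (1−w)·μ₀ = 0.89567·-2.4 + 0.10433·-2.13 = -2.372. Posterior variance = 1/(10.1424+1.18147) = 0.0883090, so SD = 0.297.

Posterior mean ≈ -2.372; posterior SD ≈ 0.297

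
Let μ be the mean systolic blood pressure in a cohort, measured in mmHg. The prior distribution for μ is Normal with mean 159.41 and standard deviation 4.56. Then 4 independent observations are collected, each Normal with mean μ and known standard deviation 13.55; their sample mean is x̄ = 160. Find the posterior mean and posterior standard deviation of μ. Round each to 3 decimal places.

Posterior mean ≈ 159.594; posterior SD ≈ 3.783

Prior precision 1/τ₀² = 1/4.56² = 0.0480917; data precision n/σ² = 4/13.55² = 0.0217862.
Posterior precision = 0.0480917 + 0.0217862 = 0.0698779, giving posterior SD = 1/√0.0698779 = 3.783.
Posterior mean = (0.0480917·159.41 + 0.0217862·160) / 0.0698779 = 159.594.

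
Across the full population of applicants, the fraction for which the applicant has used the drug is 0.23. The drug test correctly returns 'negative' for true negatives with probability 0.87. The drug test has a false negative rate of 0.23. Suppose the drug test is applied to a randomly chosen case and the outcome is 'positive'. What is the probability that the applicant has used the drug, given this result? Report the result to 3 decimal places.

Write H for 'the applicant has used the drug'. Prior odds H:¬H = 0.23/0.77 = 0.29870. For the 'positive' outcome, the likelihood ratio is 0.77/0.13 = 5.9231.
Posterior odds = 0.29870 × 5.9231 = 1.7692, so P(H|E) = 1.7692/(1+1.7692) = 0.639.

P(H | E) ≈ 0.639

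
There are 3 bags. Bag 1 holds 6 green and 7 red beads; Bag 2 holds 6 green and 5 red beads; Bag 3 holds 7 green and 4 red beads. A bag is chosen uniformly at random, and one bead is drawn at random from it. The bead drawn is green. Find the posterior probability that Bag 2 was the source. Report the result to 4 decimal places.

P(green|Bag 1) = 0.4615; P(green|Bag 2) = 0.5455; P(green|Bag 3) = 0.6364.
Prior × likelihood for each source: 0.333333·0.4615=0.1538, 0.333333·0.5455=0.1818, 0.333333·0.6364=0.2121. Summing gives P(green) = 0.54779.
P(Bag 2 | green) = 0.1818 / 0.54779 = 0.3319.

Posterior probability ≈ 0.3319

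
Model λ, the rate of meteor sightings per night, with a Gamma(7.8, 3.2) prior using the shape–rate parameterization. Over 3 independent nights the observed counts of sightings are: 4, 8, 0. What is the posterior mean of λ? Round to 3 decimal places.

Total count ∑xᵢ = 12 over n = 3 nights.
Gamma is conjugate to the Poisson likelihood: posterior is Gamma(shape = 7.8+12 = 19.8, rate = 3.2+3 = 6.2).
E[λ | data] = 19.8/6.2 = 3.194.

Posterior mean ≈ 3.194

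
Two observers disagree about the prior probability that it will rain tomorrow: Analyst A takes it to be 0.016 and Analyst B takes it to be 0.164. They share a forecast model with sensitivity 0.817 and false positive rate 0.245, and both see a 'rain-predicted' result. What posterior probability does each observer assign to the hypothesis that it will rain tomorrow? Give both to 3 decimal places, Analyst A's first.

Analyst A: 0.051; Analyst B: 0.395

The likelihood ratio for a 'rain-predicted' result is 0.817/0.245 = 3.3347.
Analyst A: prior odds 0.016/0.984 = 0.016260; posterior odds 0.054223; posterior probability 0.051.
Analyst B: prior odds 0.164/0.836 = 0.19617; posterior odds 0.65417; posterior probability 0.395.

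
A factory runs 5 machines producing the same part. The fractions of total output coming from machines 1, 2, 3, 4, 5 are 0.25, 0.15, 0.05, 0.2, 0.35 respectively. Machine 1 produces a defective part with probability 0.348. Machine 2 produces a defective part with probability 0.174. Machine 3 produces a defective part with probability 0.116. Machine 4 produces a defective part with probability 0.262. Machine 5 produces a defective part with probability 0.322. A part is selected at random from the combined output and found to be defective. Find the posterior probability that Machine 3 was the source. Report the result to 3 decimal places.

Posterior probability ≈ 0.020

P(defective|M1) = 0.348; P(defective|M2) = 0.174; P(defective|M3) = 0.116; P(defective|M4) = 0.262; P(defective|M5) = 0.322.
Prior × likelihood for each source: 0.25·0.348=0.08700, 0.15·0.174=0.02610, 0.05·0.116=0.005800, 0.2·0.262=0.05240, 0.35·0.322=0.1127. Summing gives P(defective) = 0.28400.
P(Machine 3 | defective) = 0.005800 / 0.28400 = 0.020.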